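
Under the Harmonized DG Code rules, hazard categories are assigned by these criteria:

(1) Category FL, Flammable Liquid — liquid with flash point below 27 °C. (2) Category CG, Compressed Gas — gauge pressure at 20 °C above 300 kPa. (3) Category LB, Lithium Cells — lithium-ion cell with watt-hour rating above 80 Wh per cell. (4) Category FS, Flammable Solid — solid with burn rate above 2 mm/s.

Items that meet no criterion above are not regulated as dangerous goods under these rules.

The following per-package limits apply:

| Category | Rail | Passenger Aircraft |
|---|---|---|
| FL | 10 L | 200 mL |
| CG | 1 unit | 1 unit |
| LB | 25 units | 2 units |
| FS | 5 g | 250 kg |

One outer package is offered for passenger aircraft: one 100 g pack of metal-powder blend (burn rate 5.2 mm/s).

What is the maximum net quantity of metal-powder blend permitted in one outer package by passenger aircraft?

With burn rate 5.2 mm/s (> 2 mm/s), the metal-powder blend falls in Category FS.
The passenger aircraft limit for Category FS is 250 kg.

250 kg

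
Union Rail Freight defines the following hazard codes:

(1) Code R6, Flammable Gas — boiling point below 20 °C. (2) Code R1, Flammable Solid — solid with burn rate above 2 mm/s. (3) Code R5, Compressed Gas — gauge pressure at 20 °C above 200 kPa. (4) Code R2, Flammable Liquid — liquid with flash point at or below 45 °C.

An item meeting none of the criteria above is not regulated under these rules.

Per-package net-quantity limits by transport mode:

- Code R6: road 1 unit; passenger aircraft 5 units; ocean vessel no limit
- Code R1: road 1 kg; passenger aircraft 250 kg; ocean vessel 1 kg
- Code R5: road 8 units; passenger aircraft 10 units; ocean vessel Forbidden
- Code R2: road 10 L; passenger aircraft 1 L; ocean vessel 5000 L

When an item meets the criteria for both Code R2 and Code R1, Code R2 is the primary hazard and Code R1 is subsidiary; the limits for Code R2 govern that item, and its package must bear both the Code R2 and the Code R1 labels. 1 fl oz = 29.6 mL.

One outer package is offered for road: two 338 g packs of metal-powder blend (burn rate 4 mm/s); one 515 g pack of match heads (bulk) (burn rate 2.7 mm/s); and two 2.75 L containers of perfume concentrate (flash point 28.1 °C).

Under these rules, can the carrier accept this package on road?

Metal-powder blend: burn rate 4 mm/s > 2 mm/s → Code R1 (Flammable Solid).
With burn rate 2.7 mm/s (> 2 mm/s), the match heads (bulk) fall in Code R1.
Flash point 28.1 °C meets the Code R2 criterion (Flammable Liquid), so the perfume concentrate is Code R2.
Code R1 net quantity: (two 338 g packs = 676 g) + 515 g = 1.191 kg.
That exceeds the Code R1 road limit of 1 kg.
Code R2 quantity: two 2.75 L containers = 5.5 L.
5.5 L ≤ 10 L (road limit, Code R2) — within limit.

No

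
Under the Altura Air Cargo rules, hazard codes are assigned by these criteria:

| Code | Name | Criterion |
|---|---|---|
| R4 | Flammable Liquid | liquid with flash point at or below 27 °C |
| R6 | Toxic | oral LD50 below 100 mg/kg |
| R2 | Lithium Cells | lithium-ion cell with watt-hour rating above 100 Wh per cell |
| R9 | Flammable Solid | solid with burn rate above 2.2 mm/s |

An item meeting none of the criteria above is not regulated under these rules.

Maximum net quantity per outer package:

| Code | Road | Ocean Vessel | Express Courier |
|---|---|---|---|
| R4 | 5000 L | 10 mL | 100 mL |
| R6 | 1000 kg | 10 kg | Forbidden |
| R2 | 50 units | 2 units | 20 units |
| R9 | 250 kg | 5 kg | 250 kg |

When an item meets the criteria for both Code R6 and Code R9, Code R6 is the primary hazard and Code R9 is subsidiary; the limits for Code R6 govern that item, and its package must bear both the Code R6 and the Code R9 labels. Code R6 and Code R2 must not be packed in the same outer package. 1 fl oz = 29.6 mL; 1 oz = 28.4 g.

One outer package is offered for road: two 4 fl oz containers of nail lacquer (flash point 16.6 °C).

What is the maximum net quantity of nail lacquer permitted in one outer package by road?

Flash point 16.6 °C meets the Code R4 criterion (Flammable Liquid), so the nail lacquer is Code R4.
The road limit for Code R4 is 5000 L.

5000 L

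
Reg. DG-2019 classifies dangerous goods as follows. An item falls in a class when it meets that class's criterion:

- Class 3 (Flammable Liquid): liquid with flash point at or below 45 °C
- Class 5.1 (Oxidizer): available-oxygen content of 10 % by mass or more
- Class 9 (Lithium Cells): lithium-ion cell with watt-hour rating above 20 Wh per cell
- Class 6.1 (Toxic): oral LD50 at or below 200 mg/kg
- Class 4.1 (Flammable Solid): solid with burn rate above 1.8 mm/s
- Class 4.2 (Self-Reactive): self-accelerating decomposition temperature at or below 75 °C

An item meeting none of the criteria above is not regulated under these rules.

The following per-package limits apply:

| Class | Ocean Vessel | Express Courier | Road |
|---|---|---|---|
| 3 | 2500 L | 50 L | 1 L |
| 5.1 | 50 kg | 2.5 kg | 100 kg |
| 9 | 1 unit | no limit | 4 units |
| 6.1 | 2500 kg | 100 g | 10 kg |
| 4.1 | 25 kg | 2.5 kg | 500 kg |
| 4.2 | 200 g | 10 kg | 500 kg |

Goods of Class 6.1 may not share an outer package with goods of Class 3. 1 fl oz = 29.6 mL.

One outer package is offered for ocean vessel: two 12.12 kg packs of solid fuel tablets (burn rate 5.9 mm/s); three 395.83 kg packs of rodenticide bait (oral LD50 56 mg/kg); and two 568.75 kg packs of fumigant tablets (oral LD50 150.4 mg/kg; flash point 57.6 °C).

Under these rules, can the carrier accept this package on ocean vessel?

The solid fuel tablets have burn rate 5.9 mm/s, which is > 1.8 mm/s, so they are Class 4.1 (Flammable Solid).
Oral LD50 56 mg/kg meets the Class 6.1 criterion (Toxic), so the rodenticide bait is Class 6.1.
With oral LD50 150.4 mg/kg (≤ 200 mg/kg), the fumigant tablets fall in Class 6.1.
Class 6.1 net quantity: (three 395.83 kg packs = 1187.49 kg) + (two 568.75 kg packs = 1137.5 kg) = 2324.99 kg.
2324.99 kg ≤ 2500 kg (ocean vessel limit, Class 6.1) — within limit.
Class 4.1 quantity: two 12.12 kg packs = 24.24 kg.
24.24 kg ≤ 25 kg (ocean vessel limit, Class 4.1) — within limit.
The segregation rule (Class 6.1 with Class 3) does not apply to Class 6.1 with Class 4.1.
Every hazard class is within its ocean vessel limit and no segregation rule is violated.

Yes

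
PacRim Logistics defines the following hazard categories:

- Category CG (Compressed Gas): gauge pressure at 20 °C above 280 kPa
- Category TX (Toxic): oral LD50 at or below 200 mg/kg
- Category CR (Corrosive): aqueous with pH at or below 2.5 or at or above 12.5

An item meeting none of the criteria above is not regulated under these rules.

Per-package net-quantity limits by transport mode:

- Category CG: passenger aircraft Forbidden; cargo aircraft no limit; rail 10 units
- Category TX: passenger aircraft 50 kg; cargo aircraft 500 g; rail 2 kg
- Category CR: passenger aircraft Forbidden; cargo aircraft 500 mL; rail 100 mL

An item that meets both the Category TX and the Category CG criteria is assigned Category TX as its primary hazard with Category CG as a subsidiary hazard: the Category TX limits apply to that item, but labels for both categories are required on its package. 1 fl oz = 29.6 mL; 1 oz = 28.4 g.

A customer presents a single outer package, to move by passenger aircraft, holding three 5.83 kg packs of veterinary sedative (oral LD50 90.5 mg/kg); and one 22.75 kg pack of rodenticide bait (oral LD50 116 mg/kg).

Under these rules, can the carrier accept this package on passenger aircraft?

Yes

The veterinary sedative has oral LD50 90.5 mg/kg, which is ≤ 200 mg/kg, so it is Category TX (Toxic).
Rodenticide bait: oral LD50 116 mg/kg ≤ 200 mg/kg → Category TX (Toxic).
Total Category TX: (three 5.83 kg packs = 17.49 kg) + 22.75 kg = 40.24 kg.
That is within the Category TX passenger aircraft limit of 50 kg.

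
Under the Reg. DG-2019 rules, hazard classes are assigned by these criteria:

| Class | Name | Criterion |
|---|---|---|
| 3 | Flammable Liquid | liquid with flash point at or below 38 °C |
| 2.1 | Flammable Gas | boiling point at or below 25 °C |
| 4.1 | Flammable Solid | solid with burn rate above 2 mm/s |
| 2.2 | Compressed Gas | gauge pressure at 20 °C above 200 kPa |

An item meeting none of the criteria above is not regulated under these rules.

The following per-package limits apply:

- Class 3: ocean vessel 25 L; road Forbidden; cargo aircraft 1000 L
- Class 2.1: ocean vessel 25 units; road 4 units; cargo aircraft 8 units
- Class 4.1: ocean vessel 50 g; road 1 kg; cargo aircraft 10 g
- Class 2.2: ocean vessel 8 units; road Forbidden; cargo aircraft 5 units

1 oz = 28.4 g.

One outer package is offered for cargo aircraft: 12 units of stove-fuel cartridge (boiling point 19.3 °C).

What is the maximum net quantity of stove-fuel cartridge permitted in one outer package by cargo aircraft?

With boiling point 19.3 °C (≤ 25 °C), the stove-fuel cartridge falls in Class 2.1.
The cargo aircraft limit for Class 2.1 is 8 units.

8 units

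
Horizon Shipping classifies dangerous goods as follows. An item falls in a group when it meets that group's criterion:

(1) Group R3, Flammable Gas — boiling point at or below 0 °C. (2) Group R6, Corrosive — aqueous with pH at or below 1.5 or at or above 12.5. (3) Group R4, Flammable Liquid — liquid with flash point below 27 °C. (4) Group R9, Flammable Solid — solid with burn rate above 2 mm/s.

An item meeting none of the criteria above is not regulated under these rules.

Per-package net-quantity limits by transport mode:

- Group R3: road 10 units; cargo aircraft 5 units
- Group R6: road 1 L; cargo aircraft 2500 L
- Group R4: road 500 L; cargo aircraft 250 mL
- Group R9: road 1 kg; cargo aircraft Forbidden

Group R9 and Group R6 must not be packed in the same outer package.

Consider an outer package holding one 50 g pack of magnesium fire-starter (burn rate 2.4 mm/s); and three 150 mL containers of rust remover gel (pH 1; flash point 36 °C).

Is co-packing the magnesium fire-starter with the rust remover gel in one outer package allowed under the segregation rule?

No

Magnesium fire-starter: burn rate 2.4 mm/s > 2 mm/s → Group R9 (Flammable Solid).
pH 1 meets the Group R6 criterion (Corrosive), so the rust remover gel is Group R6.
Group R9 and Group R6 may not share an outer package.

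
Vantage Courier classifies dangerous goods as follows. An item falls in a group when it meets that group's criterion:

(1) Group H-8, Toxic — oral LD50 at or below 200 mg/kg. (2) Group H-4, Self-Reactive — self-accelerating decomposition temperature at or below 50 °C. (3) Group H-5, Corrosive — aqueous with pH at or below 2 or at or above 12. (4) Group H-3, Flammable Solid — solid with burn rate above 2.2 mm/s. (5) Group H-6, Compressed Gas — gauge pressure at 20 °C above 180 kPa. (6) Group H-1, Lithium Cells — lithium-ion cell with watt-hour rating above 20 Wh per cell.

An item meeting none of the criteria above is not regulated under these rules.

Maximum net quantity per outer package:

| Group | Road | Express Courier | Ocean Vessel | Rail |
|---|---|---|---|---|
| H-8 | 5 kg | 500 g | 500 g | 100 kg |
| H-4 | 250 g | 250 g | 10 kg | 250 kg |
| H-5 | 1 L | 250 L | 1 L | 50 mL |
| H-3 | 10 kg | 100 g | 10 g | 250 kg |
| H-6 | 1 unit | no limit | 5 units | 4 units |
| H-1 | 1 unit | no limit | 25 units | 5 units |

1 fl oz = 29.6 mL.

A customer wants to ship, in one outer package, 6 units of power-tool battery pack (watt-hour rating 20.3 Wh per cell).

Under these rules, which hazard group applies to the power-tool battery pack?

With watt-hour rating 20.3 Wh per cell (> 20 Wh per cell), the power-tool battery pack falls in Group H-1.

Group H-1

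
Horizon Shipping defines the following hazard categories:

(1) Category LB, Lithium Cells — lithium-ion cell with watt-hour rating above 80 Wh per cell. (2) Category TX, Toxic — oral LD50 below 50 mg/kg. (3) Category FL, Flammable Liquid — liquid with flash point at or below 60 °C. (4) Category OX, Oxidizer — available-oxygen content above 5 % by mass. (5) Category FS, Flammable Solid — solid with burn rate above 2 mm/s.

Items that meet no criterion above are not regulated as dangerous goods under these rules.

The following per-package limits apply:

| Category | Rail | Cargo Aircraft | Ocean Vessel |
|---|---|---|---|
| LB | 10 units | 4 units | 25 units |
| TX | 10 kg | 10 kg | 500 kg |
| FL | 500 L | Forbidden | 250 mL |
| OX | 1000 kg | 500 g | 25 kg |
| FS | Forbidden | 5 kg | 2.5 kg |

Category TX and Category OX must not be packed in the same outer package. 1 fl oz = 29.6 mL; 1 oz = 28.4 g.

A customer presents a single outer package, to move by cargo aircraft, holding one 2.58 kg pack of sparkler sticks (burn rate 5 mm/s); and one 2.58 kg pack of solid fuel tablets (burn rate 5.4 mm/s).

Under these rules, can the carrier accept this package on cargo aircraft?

No

Sparkler sticks: burn rate 5 mm/s > 2 mm/s → Category FS (Flammable Solid).
With burn rate 5.4 mm/s (> 2 mm/s), the solid fuel tablets fall in Category FS.
Total Category FS: 2.58 kg + 2.58 kg = 5.16 kg.
That exceeds the Category FS cargo aircraft limit of 5 kg.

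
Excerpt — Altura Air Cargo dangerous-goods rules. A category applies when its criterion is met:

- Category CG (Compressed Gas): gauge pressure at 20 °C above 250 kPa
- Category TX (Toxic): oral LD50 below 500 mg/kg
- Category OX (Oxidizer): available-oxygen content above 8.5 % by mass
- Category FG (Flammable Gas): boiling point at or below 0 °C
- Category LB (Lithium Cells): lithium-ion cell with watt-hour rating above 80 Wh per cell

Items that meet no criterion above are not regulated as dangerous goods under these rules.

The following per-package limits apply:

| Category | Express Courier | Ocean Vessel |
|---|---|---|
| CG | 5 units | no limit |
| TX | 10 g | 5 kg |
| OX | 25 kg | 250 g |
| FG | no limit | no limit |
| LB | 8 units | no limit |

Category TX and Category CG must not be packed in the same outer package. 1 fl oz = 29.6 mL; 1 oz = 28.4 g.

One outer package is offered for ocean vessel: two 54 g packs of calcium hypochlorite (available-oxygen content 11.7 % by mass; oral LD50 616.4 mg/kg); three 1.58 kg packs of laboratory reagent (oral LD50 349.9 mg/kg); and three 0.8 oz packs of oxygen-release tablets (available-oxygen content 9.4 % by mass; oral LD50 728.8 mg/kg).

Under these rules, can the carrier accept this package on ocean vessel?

With available-oxygen content 11.7 % by mass (> 8.5 % by mass), the calcium hypochlorite falls in Category OX.
Laboratory reagent: oral LD50 349.9 mg/kg < 500 mg/kg → Category TX (Toxic).
Available-oxygen content 9.4 % by mass meets the Category OX criterion (Oxidizer), so the oxygen-release tablets are Category OX.
Category OX net quantity: (two 54 g packs = 108 g) + (three 0.8 oz packs = 68.16 g) = 176.16 g.
176.16 g ≤ 250 g (ocean vessel limit, Category OX) — within limit.
Category TX quantity: three 1.58 kg packs = 4.74 kg.
That is within the Category TX ocean vessel limit of 5 kg.
The segregation rule (Category TX with Category CG) does not apply to Category OX with Category TX.
Every hazard category is within its ocean vessel limit and no segregation rule is violated.

Yes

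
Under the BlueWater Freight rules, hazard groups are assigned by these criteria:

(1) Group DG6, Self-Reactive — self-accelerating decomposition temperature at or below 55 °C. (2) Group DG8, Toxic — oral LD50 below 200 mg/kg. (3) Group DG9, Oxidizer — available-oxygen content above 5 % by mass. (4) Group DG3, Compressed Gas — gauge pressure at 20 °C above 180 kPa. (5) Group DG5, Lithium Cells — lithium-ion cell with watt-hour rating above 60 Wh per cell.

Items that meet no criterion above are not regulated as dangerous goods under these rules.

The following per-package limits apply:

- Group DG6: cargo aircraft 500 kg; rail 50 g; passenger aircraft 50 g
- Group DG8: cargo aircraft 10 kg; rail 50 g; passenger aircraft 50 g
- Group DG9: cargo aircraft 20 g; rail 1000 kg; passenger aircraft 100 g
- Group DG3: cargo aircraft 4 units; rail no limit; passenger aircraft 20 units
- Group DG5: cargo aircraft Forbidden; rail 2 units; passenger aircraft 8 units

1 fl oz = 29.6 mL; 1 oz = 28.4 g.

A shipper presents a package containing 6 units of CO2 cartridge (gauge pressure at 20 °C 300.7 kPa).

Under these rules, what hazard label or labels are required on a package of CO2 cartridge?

Group DG3

The CO2 cartridge has gauge pressure at 20 °C 300.7 kPa, which is > 180 kPa, so it is Group DG3 (Compressed Gas).
Only the Group DG3 label is required.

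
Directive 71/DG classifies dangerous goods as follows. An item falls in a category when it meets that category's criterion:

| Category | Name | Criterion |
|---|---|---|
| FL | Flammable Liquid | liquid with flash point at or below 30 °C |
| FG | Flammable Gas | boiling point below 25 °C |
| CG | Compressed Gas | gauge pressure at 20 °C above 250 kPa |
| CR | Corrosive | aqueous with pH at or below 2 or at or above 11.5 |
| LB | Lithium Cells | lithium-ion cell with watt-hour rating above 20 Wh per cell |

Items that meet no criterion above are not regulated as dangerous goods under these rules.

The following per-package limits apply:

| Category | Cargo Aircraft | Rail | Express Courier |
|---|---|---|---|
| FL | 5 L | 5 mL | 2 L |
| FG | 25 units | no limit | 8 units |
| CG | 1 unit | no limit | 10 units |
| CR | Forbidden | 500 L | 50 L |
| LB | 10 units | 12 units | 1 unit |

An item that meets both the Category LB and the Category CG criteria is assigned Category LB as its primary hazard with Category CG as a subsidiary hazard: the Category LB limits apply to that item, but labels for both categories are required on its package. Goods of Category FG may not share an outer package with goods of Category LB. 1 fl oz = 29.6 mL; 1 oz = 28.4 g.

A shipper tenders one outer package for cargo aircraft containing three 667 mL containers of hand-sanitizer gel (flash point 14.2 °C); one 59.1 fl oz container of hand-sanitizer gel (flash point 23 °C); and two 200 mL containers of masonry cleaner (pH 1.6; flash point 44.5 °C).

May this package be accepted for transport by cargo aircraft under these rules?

The hand-sanitizer gel has flash point 14.2 °C, which is ≤ 30 °C, so it is Category FL (Flammable Liquid).
Flash point 23 °C meets the Category FL criterion (Flammable Liquid), so the hand-sanitizer gel is Category FL.
pH 1.6 meets the Category CR criterion (Corrosive), so the masonry cleaner is Category CR.
Category CR quantity: two 200 mL containers = 400 mL.
By cargo aircraft, Category CR is Forbidden regardless of quantity.
Total Category FL: (three 667 mL containers = 2.001 L) + (one 59.1 fl oz container = 1749.36 mL) = 3750.36 mL.
That is within the Category FL cargo aircraft limit of 5 L.
The segregation rule (Category FG with Category LB) does not apply to Category CR with Category FL.

No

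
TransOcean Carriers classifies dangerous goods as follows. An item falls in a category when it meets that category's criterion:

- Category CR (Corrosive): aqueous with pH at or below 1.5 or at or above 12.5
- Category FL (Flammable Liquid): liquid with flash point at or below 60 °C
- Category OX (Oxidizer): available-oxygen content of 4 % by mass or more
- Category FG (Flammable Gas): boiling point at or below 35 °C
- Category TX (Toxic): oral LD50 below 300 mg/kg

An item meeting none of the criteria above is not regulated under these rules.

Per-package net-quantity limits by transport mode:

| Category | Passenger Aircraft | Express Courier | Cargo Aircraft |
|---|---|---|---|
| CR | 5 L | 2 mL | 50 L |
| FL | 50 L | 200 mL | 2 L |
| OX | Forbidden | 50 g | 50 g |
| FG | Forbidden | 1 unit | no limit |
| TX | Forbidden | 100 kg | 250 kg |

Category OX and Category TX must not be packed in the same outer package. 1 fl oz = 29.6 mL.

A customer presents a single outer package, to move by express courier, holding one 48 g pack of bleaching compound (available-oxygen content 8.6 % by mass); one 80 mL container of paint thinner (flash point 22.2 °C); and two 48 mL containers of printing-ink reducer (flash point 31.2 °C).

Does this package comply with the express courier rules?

Yes

The bleaching compound has available-oxygen content 8.6 % by mass, which is ≥ 4 % by mass, so it is Category OX (Oxidizer).
The paint thinner has flash point 22.2 °C, which is ≤ 60 °C, so it is Category FL (Flammable Liquid).
With flash point 31.2 °C (≤ 60 °C), the printing-ink reducer falls in Category FL.
Category OX quantity: 48 g.
48 g ≤ 50 g (express courier limit, Category OX) — within limit.
Total Category FL: 80 mL + (two 48 mL containers = 96 mL) = 176 mL.
176 mL is within the express courier limit of 200 mL for Category FL.
The segregation rule (Category OX with Category TX) does not apply to Category OX with Category FL.
Every hazard category is within its express courier limit and no segregation rule is violated.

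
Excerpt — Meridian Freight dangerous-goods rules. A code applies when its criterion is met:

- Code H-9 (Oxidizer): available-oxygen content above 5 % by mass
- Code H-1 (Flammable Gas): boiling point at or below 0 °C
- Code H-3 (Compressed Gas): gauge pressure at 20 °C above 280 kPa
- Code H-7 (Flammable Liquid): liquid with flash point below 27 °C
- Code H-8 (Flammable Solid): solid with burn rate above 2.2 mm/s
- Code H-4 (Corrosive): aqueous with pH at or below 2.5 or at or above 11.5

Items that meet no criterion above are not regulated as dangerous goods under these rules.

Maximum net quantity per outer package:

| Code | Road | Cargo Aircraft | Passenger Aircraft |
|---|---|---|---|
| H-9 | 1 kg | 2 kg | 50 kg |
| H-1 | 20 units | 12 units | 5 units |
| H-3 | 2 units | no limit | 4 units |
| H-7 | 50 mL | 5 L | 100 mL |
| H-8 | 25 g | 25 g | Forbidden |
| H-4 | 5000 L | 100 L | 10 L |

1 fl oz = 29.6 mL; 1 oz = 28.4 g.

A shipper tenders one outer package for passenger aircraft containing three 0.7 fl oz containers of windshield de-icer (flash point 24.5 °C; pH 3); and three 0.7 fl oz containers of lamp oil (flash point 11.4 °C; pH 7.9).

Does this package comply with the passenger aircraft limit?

No

Flash point 24.5 °C meets the Code H-7 criterion (Flammable Liquid), so the windshield de-icer is Code H-7.
Lamp oil: flash point 11.4 °C < 27 °C → Code H-7 (Flammable Liquid).
Total Code H-7: (three 0.7 fl oz containers = 62.16 mL) + (three 0.7 fl oz containers = 62.16 mL) = 124.32 mL.
124.32 mL exceeds the passenger aircraft limit of 100 mL for Code H-7.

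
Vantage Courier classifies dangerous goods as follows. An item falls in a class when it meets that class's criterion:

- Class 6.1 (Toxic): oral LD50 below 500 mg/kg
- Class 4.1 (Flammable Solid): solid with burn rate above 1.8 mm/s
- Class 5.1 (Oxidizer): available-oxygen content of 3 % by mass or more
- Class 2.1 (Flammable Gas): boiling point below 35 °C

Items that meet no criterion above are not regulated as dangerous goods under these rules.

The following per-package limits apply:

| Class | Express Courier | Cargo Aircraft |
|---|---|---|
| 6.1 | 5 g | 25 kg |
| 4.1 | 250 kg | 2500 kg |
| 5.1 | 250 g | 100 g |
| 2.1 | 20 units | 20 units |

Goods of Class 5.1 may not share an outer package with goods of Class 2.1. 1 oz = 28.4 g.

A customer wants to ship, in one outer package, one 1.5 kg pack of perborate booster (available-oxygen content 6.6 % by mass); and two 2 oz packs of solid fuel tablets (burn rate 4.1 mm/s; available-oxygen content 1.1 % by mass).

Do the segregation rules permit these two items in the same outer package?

Yes

The perborate booster has available-oxygen content 6.6 % by mass, which is ≥ 3 % by mass, so it is Class 5.1 (Oxidizer).
With burn rate 4.1 mm/s (> 1.8 mm/s), the solid fuel tablets fall in Class 4.1.
No segregation rule bars Class 5.1 with Class 4.1.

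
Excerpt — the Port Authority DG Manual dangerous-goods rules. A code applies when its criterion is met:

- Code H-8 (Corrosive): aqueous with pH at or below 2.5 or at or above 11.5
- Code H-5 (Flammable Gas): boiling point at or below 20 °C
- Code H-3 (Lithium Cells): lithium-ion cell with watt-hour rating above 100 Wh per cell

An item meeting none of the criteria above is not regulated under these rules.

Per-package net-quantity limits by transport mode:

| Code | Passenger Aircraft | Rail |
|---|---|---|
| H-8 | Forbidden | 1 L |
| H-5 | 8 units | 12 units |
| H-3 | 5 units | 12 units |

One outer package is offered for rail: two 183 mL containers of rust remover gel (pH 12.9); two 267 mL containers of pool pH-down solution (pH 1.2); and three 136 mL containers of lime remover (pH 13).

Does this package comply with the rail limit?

With pH 12.9 (≥ 11.5), the rust remover gel falls in Code H-8.
pH 1.2 meets the Code H-8 criterion (Corrosive), so the pool pH-down solution is Code H-8.
The lime remover has pH 13, which is ≥ 11.5, so it is Code H-8 (Corrosive).
Total Code H-8: (two 183 mL containers = 366 mL) + (two 267 mL containers = 534 mL) + (three 136 mL containers = 408 mL) = 1.308 L.
1.308 L > 1 L (rail limit, Code H-8) — over the limit.

No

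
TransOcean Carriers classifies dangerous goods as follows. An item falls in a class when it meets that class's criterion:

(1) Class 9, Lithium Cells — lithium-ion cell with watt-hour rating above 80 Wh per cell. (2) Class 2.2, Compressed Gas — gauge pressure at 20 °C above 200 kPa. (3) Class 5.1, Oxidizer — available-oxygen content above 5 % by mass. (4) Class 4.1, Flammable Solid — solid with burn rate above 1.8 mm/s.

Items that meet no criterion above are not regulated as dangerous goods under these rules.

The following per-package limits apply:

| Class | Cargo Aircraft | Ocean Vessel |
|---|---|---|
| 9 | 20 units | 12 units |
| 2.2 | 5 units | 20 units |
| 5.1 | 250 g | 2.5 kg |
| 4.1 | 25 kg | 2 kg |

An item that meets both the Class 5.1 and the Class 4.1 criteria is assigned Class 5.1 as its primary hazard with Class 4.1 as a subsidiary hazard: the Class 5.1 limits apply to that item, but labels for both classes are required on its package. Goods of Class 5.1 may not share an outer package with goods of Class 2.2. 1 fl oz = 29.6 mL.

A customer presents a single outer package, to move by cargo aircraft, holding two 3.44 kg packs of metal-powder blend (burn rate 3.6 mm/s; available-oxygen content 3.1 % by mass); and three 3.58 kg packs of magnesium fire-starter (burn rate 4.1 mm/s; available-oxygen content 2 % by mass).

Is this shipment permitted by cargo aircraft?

Yes

With burn rate 3.6 mm/s (> 1.8 mm/s), the metal-powder blend falls in Class 4.1.
Burn rate 4.1 mm/s meets the Class 4.1 criterion (Flammable Solid), so the magnesium fire-starter is Class 4.1.
Total Class 4.1: (two 3.44 kg packs = 6.88 kg) + (three 3.58 kg packs = 10.74 kg) = 17.62 kg.
17.62 kg is within the cargo aircraft limit of 25 kg for Class 4.1.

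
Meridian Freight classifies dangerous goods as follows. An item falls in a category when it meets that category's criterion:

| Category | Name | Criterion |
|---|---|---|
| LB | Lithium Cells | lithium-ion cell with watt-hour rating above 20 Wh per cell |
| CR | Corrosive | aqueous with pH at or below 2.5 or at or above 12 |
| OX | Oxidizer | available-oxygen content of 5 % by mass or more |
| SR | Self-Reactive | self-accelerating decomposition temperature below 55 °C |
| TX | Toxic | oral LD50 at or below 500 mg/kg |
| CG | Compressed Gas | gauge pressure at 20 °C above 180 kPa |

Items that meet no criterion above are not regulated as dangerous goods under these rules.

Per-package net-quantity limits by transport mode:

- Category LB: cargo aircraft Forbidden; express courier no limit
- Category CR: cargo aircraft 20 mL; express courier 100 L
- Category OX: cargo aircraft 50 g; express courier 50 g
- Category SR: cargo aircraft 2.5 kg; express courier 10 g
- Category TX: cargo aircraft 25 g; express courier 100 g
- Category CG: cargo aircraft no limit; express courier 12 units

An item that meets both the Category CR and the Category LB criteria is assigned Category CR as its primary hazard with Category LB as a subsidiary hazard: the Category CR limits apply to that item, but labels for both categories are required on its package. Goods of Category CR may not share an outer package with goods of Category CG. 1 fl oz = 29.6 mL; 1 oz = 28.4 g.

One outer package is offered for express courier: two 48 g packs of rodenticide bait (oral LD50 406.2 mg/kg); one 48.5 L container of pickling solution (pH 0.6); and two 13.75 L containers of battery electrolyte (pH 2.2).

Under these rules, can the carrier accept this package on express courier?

With oral LD50 406.2 mg/kg (≤ 500 mg/kg), the rodenticide bait falls in Category TX.
pH 0.6 meets the Category CR criterion (Corrosive), so the pickling solution is Category CR.
Battery electrolyte: pH 2.2 ≤ 2.5 → Category CR (Corrosive).
Category CR net quantity: 48.5 L + (two 13.75 L containers = 27.5 L) = 76 L.
76 L is within the express courier limit of 100 L for Category CR.
Category TX quantity: two 48 g packs = 96 g.
That is within the Category TX express courier limit of 100 g.
The segregation rule (Category CR with Category CG) does not apply to Category CR with Category TX.
Every hazard category is within its express courier limit and no segregation rule is violated.

Yes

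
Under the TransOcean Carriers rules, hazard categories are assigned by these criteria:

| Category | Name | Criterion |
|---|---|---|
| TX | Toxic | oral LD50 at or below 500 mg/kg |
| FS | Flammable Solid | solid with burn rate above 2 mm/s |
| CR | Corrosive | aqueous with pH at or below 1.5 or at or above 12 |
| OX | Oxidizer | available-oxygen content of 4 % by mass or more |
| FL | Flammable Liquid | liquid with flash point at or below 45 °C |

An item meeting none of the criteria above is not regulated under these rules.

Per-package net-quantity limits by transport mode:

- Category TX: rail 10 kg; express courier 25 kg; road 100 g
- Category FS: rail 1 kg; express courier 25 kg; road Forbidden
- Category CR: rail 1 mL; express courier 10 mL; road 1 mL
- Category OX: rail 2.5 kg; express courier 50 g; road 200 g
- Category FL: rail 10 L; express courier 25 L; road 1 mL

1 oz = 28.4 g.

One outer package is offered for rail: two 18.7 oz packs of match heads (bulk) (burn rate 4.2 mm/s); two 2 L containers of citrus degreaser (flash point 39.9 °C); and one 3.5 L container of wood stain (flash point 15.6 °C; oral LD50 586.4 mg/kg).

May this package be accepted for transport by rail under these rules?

The match heads (bulk) have burn rate 4.2 mm/s, which is > 2 mm/s, so they are Category FS (Flammable Solid).
Citrus degreaser: flash point 39.9 °C ≤ 45 °C → Category FL (Flammable Liquid).
The wood stain has flash point 15.6 °C, which is ≤ 45 °C, so it is Category FL (Flammable Liquid).
Total Category FL: (two 2 L containers = 4 L) + 3.5 L = 7.5 L.
That is within the Category FL rail limit of 10 L.
Category FS quantity: two 18.7 oz packs = 1062.16 g.
1062.16 g > 1 kg (rail limit, Category FS) — over the limit.

No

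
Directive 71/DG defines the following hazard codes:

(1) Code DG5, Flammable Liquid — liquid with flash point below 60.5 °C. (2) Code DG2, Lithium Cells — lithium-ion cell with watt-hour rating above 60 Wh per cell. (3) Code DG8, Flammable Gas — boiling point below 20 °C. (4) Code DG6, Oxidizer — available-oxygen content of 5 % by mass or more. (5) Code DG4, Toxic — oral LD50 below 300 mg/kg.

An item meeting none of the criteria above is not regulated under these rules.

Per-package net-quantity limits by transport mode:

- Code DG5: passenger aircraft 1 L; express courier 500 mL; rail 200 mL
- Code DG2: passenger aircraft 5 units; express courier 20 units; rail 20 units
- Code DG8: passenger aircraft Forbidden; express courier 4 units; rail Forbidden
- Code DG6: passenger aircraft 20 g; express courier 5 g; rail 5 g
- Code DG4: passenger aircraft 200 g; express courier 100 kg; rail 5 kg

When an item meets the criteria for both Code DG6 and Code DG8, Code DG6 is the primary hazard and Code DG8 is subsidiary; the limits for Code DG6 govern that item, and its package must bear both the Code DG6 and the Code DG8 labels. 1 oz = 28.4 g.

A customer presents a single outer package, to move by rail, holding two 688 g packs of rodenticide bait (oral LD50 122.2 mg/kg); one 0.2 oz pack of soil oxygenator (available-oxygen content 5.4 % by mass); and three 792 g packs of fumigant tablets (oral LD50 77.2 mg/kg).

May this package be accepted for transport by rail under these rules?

The rodenticide bait has oral LD50 122.2 mg/kg, which is < 300 mg/kg, so it is Code DG4 (Toxic).
Soil oxygenator: available-oxygen content 5.4 % by mass ≥ 5 % by mass → Code DG6 (Oxidizer).
Oral LD50 77.2 mg/kg meets the Code DG4 criterion (Toxic), so the fumigant tablets are Code DG4.
Total Code DG4: (two 688 g packs = 1.376 kg) + (three 792 g packs = 2.376 kg) = 3.752 kg.
That is within the Code DG4 rail limit of 5 kg.
Code DG6 quantity: one 0.2 oz pack = 5.68 g.
That exceeds the Code DG6 rail limit of 5 g.

No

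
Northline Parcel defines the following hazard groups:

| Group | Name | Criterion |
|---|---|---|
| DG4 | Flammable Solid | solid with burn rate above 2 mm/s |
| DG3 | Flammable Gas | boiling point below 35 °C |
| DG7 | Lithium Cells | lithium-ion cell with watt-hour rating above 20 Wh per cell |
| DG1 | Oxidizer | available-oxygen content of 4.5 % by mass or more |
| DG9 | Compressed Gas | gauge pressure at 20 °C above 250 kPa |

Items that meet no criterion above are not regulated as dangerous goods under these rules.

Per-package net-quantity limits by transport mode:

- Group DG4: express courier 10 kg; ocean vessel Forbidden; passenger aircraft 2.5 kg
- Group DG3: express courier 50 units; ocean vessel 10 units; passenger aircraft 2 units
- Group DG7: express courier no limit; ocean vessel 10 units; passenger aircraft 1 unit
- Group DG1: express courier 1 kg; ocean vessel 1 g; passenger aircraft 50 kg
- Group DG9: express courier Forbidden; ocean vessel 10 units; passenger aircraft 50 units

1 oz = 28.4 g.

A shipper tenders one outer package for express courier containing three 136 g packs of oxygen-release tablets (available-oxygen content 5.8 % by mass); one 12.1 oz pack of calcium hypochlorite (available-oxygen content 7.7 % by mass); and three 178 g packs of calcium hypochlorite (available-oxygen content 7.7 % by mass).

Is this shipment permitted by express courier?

No

Oxygen-release tablets: available-oxygen content 5.8 % by mass ≥ 4.5 % by mass → Group DG1 (Oxidizer).
Available-oxygen content 7.7 % by mass meets the Group DG1 criterion (Oxidizer), so the calcium hypochlorite is Group DG1.
Available-oxygen content 7.7 % by mass meets the Group DG1 criterion (Oxidizer), so the calcium hypochlorite is Group DG1.
Group DG1 net quantity: (three 136 g packs = 408 g) + (one 12.1 oz pack = 343.64 g) + (three 178 g packs = 534 g) = 1285.64 g.
1285.64 g exceeds the express courier limit of 1 kg for Group DG1.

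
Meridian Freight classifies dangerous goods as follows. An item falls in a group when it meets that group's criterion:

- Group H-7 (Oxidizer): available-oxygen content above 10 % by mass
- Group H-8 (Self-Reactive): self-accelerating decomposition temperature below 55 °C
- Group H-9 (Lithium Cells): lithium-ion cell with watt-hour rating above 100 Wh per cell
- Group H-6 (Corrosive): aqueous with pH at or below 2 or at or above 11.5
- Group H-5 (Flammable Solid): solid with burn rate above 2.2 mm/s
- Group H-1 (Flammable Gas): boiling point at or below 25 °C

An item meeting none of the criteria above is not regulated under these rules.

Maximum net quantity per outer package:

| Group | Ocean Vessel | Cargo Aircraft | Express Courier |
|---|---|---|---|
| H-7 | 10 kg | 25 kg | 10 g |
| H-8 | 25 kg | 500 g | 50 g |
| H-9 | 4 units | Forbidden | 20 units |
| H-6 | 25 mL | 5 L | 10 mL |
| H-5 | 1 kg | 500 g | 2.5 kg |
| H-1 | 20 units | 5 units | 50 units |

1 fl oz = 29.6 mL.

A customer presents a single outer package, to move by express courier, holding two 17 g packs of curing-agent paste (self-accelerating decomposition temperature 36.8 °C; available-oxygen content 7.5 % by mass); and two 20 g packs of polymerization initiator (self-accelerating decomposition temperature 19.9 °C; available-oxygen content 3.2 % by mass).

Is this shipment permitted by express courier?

No

Self-accelerating decomposition temperature 36.8 °C meets the Group H-8 criterion (Self-Reactive), so the curing-agent paste is Group H-8.
With self-accelerating decomposition temperature 19.9 °C (< 55 °C), the polymerization initiator falls in Group H-8.
Total Group H-8: (two 17 g packs = 34 g) + (two 20 g packs = 40 g) = 74 g.
74 g > 50 g (express courier limit, Group H-8) — over the limit.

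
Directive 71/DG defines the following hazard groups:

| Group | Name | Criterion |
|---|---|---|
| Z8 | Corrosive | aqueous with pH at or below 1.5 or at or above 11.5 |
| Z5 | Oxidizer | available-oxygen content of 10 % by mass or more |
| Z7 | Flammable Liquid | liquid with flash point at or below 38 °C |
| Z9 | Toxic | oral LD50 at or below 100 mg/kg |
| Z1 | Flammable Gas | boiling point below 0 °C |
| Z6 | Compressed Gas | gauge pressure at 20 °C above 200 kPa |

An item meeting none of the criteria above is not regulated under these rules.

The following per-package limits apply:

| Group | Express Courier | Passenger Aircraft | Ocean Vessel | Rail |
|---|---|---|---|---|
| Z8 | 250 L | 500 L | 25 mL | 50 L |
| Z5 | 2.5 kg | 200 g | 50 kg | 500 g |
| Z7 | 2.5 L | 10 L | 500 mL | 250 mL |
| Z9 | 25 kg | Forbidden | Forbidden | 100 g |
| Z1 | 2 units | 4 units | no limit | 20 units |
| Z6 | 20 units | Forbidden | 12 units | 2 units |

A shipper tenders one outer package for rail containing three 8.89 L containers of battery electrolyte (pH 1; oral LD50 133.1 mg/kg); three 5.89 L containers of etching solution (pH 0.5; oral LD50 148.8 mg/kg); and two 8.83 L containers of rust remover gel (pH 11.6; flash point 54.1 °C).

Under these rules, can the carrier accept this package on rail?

With pH 1 (≤ 1.5), the battery electrolyte falls in Group Z8.
pH 0.5 meets the Group Z8 criterion (Corrosive), so the etching solution is Group Z8.
Rust remover gel: pH 11.6 ≥ 11.5 → Group Z8 (Corrosive).
Group Z8 net quantity: (three 8.89 L containers = 26.67 L) + (three 5.89 L containers = 17.67 L) + (two 8.83 L containers = 17.66 L) = 62 L.
62 L exceeds the rail limit of 50 L for Group Z8.

No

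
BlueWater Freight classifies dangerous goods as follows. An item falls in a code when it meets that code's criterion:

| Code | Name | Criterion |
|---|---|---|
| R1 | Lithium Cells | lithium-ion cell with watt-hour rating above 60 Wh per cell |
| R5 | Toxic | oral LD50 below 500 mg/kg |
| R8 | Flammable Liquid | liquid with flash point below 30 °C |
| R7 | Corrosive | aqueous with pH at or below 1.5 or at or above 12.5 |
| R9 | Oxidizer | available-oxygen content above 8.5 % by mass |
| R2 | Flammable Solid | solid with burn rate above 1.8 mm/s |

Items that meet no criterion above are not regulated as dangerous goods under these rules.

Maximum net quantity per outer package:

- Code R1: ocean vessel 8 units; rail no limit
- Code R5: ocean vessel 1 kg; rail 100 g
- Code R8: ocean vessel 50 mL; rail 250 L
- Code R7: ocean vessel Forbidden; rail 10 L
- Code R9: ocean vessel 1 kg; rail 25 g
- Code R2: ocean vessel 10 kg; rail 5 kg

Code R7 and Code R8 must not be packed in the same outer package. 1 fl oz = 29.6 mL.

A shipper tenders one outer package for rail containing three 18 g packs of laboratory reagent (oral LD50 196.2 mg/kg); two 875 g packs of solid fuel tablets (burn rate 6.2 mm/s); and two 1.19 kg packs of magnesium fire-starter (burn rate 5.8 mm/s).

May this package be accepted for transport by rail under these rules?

The laboratory reagent has oral LD50 196.2 mg/kg, which is < 500 mg/kg, so it is Code R5 (Toxic).
Burn rate 6.2 mm/s meets the Code R2 criterion (Flammable Solid), so the solid fuel tablets are Code R2.
With burn rate 5.8 mm/s (> 1.8 mm/s), the magnesium fire-starter falls in Code R2.
Code R2 net quantity: (two 875 g packs = 1.75 kg) + (two 1.19 kg packs = 2.38 kg) = 4.13 kg.
4.13 kg is within the rail limit of 5 kg for Code R2.
Code R5 quantity: three 18 g packs = 54 g.
54 g is within the rail limit of 100 g for Code R5.
The segregation rule (Code R7 with Code R8) does not apply to Code R2 with Code R5.
Every hazard code is within its rail limit and no segregation rule is violated.

Yes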